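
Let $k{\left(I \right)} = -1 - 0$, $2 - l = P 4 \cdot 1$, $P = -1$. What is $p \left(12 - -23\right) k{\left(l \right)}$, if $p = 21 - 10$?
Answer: $-385$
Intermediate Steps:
$p = 11$ ($p = 21 - 10 = 11$)
$l = 6$ ($l = 2 - \left(-1\right) 4 \cdot 1 = 2 - \left(-4\right) 1 = 2 - -4 = 2 + 4 = 6$)
$k{\left(I \right)} = -1$ ($k{\left(I \right)} = -1 + 0 = -1$)
$p \left(12 - -23\right) k{\left(l \right)} = 11 \left(12 - -23\right) \left(-1\right) = 11 \left(12 + 23\right) \left(-1\right) = 11 \cdot 35 \left(-1\right) = 385 \left(-1\right) = -385$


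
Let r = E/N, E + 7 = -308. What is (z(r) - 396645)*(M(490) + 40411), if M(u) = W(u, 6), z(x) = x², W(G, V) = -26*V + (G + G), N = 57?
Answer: -5903937407700/361 ≈ -1.6354e+10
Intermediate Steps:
E = -315 (E = -7 - 308 = -315)
r = -105/19 (r = -315/57 = -315*1/57 = -105/19 ≈ -5.5263)
W(G, V) = -26*V + 2*G
M(u) = -156 + 2*u (M(u) = -26*6 + 2*u = -156 + 2*u)
(z(r) - 396645)*(M(490) + 40411) = ((-105/19)² - 396645)*((-156 + 2*490) + 40411) = (11025/361 - 396645)*((-156 + 980) + 40411) = -143177820*(824 + 40411)/361 = -143177820/361*41235 = -5903937407700/361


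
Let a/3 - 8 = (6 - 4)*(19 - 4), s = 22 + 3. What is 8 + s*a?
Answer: 2858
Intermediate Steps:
s = 25
a = 114 (a = 24 + 3*((6 - 4)*(19 - 4)) = 24 + 3*(2*15) = 24 + 3*30 = 24 + 90 = 114)
8 + s*a = 8 + 25*114 = 8 + 2850 = 2858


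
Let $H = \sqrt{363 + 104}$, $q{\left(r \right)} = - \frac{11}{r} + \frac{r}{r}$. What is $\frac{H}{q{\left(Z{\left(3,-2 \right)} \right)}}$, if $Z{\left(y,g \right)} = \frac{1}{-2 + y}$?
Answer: $- \frac{\sqrt{467}}{10} \approx -2.161$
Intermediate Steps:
$q{\left(r \right)} = 1 - \frac{11}{r}$ ($q{\left(r \right)} = - \frac{11}{r} + 1 = 1 - \frac{11}{r}$)
$H = \sqrt{467} \approx 21.61$
$\frac{H}{q{\left(Z{\left(3,-2 \right)} \right)}} = \frac{\sqrt{467}}{\frac{1}{\frac{1}{-2 + 3}} \left(-11 + \frac{1}{-2 + 3}\right)} = \frac{\sqrt{467}}{\frac{1}{1^{-1}} \left(-11 + 1^{-1}\right)} = \frac{\sqrt{467}}{1^{-1} \left(-11 + 1\right)} = \frac{\sqrt{467}}{1 \left(-10\right)} = \frac{\sqrt{467}}{-10} = \sqrt{467} \left(- \frac{1}{10}\right) = - \frac{\sqrt{467}}{10}$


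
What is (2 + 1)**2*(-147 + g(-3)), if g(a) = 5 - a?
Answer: -1251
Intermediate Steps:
(2 + 1)**2*(-147 + g(-3)) = (2 + 1)**2*(-147 + (5 - 1*(-3))) = 3**2*(-147 + (5 + 3)) = 9*(-147 + 8) = 9*(-139) = -1251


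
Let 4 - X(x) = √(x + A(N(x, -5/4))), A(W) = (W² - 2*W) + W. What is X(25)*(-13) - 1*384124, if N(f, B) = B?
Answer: -384176 + 13*√445/4 ≈ -3.8411e+5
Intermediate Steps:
A(W) = W² - W
X(x) = 4 - √(45/16 + x) (X(x) = 4 - √(x + (-5/4)*(-1 - 5/4)) = 4 - √(x + (-5*¼)*(-1 - 5*¼)) = 4 - √(x - 5*(-1 - 5/4)/4) = 4 - √(x - 5/4*(-9/4)) = 4 - √(x + 45/16) = 4 - √(45/16 + x))
X(25)*(-13) - 1*384124 = (4 - √(45 + 16*25)/4)*(-13) - 1*384124 = (4 - √(45 + 400)/4)*(-13) - 384124 = (4 - √445/4)*(-13) - 384124 = (-52 + 13*√445/4) - 384124 = -384176 + 13*√445/4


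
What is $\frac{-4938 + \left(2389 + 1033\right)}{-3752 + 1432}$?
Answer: $\frac{379}{580} \approx 0.65345$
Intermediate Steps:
$\frac{-4938 + \left(2389 + 1033\right)}{-3752 + 1432} = \frac{-4938 + 3422}{-2320} = \left(-1516\right) \left(- \frac{1}{2320}\right) = \frac{379}{580}$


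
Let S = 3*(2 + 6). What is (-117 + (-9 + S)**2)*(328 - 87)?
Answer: 26028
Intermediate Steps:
S = 24 (S = 3*8 = 24)
(-117 + (-9 + S)**2)*(328 - 87) = (-117 + (-9 + 24)**2)*(328 - 87) = (-117 + 15**2)*241 = (-117 + 225)*241 = 108*241 = 26028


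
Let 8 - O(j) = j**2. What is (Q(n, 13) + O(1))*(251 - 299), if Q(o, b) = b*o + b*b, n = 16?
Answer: -18432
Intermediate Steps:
Q(o, b) = b**2 + b*o (Q(o, b) = b*o + b**2 = b**2 + b*o)
O(j) = 8 - j**2
(Q(n, 13) + O(1))*(251 - 299) = (13*(13 + 16) + (8 - 1*1**2))*(251 - 299) = (13*29 + (8 - 1*1))*(-48) = (377 + (8 - 1))*(-48) = (377 + 7)*(-48) = 384*(-48) = -18432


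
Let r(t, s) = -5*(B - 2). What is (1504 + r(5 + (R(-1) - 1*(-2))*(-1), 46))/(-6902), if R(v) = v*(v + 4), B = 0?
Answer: -757/3451 ≈ -0.21936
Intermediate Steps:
R(v) = v*(4 + v)
r(t, s) = 10 (r(t, s) = -5*(0 - 2) = -5*(-2) = 10)
(1504 + r(5 + (R(-1) - 1*(-2))*(-1), 46))/(-6902) = (1504 + 10)/(-6902) = 1514*(-1/6902) = -757/3451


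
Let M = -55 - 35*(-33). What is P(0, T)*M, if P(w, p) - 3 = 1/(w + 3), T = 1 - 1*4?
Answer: 11000/3 ≈ 3666.7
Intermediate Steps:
T = -3 (T = 1 - 4 = -3)
P(w, p) = 3 + 1/(3 + w) (P(w, p) = 3 + 1/(w + 3) = 3 + 1/(3 + w))
M = 1100 (M = -55 + 1155 = 1100)
P(0, T)*M = ((10 + 3*0)/(3 + 0))*1100 = ((10 + 0)/3)*1100 = ((1/3)*10)*1100 = (10/3)*1100 = 11000/3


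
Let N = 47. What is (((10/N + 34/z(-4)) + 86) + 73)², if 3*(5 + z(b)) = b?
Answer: 18874088689/797449 ≈ 23668.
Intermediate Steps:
z(b) = -5 + b/3
(((10/N + 34/z(-4)) + 86) + 73)² = (((10/47 + 34/(-5 + (⅓)*(-4))) + 86) + 73)² = (((10*(1/47) + 34/(-5 - 4/3)) + 86) + 73)² = (((10/47 + 34/(-19/3)) + 86) + 73)² = (((10/47 + 34*(-3/19)) + 86) + 73)² = (((10/47 - 102/19) + 86) + 73)² = ((-4604/893 + 86) + 73)² = (72194/893 + 73)² = (137383/893)² = 18874088689/797449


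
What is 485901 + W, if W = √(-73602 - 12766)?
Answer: 485901 + 4*I*√5398 ≈ 4.859e+5 + 293.88*I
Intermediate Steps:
W = 4*I*√5398 (W = √(-86368) = 4*I*√5398 ≈ 293.88*I)
485901 + W = 485901 + 4*I*√5398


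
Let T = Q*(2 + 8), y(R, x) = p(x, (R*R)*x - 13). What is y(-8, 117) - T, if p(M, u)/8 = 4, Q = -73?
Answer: 762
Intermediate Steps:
p(M, u) = 32 (p(M, u) = 8*4 = 32)
y(R, x) = 32
T = -730 (T = -73*(2 + 8) = -73*10 = -730)
y(-8, 117) - T = 32 - 1*(-730) = 32 + 730 = 762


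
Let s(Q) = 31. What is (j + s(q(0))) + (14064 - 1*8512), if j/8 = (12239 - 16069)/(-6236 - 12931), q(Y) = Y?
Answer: 107040001/19167 ≈ 5584.6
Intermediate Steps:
j = 30640/19167 (j = 8*((12239 - 16069)/(-6236 - 12931)) = 8*(-3830/(-19167)) = 8*(-3830*(-1/19167)) = 8*(3830/19167) = 30640/19167 ≈ 1.5986)
(j + s(q(0))) + (14064 - 1*8512) = (30640/19167 + 31) + (14064 - 1*8512) = 624817/19167 + (14064 - 8512) = 624817/19167 + 5552 = 107040001/19167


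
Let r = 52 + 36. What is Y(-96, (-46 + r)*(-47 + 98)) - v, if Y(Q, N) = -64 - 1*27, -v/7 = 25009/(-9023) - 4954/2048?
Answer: -168073363/1319936 ≈ -127.33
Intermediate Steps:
r = 88
v = 47959187/1319936 (v = -7*(25009/(-9023) - 4954/2048) = -7*(25009*(-1/9023) - 4954*1/2048) = -7*(-25009/9023 - 2477/1024) = -7*(-47959187/9239552) = 47959187/1319936 ≈ 36.334)
Y(Q, N) = -91 (Y(Q, N) = -64 - 27 = -91)
Y(-96, (-46 + r)*(-47 + 98)) - v = -91 - 1*47959187/1319936 = -91 - 47959187/1319936 = -168073363/1319936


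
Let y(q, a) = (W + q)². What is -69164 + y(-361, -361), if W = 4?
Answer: 58285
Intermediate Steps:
y(q, a) = (4 + q)²
-69164 + y(-361, -361) = -69164 + (4 - 361)² = -69164 + (-357)² = -69164 + 127449 = 58285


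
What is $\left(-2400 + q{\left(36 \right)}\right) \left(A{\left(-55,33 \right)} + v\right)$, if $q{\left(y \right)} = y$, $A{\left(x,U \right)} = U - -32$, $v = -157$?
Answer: $217488$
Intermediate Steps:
$A{\left(x,U \right)} = 32 + U$ ($A{\left(x,U \right)} = U + 32 = 32 + U$)
$\left(-2400 + q{\left(36 \right)}\right) \left(A{\left(-55,33 \right)} + v\right) = \left(-2400 + 36\right) \left(\left(32 + 33\right) - 157\right) = - 2364 \left(65 - 157\right) = \left(-2364\right) \left(-92\right) = 217488$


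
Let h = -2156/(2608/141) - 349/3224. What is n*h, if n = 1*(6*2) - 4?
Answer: -61312081/65689 ≈ -933.37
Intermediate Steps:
h = -61312081/525512 (h = -2156/(2608*(1/141)) - 349*1/3224 = -2156/2608/141 - 349/3224 = -2156*141/2608 - 349/3224 = -75999/652 - 349/3224 = -61312081/525512 ≈ -116.67)
n = 8 (n = 1*12 - 4 = 12 - 4 = 8)
n*h = 8*(-61312081/525512) = -61312081/65689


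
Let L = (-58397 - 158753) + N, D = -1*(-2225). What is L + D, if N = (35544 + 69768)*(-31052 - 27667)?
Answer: -6184030253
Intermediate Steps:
N = -6183815328 (N = 105312*(-58719) = -6183815328)
D = 2225
L = -6184032478 (L = (-58397 - 158753) - 6183815328 = -217150 - 6183815328 = -6184032478)
L + D = -6184032478 + 2225 = -6184030253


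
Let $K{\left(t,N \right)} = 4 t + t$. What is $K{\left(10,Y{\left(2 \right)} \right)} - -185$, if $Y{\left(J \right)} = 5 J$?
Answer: $235$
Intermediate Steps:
$K{\left(t,N \right)} = 5 t$
$K{\left(10,Y{\left(2 \right)} \right)} - -185 = 5 \cdot 10 - -185 = 50 + 185 = 235$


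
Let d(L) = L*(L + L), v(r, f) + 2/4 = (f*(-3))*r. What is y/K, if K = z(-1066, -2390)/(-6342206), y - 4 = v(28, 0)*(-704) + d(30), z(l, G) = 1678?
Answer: -6836898068/839 ≈ -8.1489e+6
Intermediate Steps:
v(r, f) = -½ - 3*f*r (v(r, f) = -½ + (f*(-3))*r = -½ + (-3*f)*r = -½ - 3*f*r)
d(L) = 2*L² (d(L) = L*(2*L) = 2*L²)
y = 2156 (y = 4 + ((-½ - 3*0*28)*(-704) + 2*30²) = 4 + ((-½ + 0)*(-704) + 2*900) = 4 + (-½*(-704) + 1800) = 4 + (352 + 1800) = 4 + 2152 = 2156)
K = -839/3171103 (K = 1678/(-6342206) = 1678*(-1/6342206) = -839/3171103 ≈ -0.00026458)
y/K = 2156/(-839/3171103) = 2156*(-3171103/839) = -6836898068/839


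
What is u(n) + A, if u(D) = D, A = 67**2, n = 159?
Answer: 4648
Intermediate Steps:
A = 4489
u(n) + A = 159 + 4489 = 4648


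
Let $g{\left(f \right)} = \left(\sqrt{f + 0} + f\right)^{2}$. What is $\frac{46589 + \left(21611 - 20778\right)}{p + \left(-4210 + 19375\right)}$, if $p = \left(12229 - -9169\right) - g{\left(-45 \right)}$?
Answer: $\frac{1639995026}{1196348389} - \frac{12803940 i \sqrt{5}}{1196348389} \approx 1.3708 - 0.023932 i$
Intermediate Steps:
$g{\left(f \right)} = \left(f + \sqrt{f}\right)^{2}$ ($g{\left(f \right)} = \left(\sqrt{f} + f\right)^{2} = \left(f + \sqrt{f}\right)^{2}$)
$p = 21398 - \left(-45 + 3 i \sqrt{5}\right)^{2}$ ($p = \left(12229 - -9169\right) - \left(-45 + \sqrt{-45}\right)^{2} = \left(12229 + 9169\right) - \left(-45 + 3 i \sqrt{5}\right)^{2} = 21398 - \left(-45 + 3 i \sqrt{5}\right)^{2} \approx 19418.0 + 603.74 i$)
$\frac{46589 + \left(21611 - 20778\right)}{p + \left(-4210 + 19375\right)} = \frac{46589 + \left(21611 - 20778\right)}{\left(19418 + 270 i \sqrt{5}\right) + \left(-4210 + 19375\right)} = \frac{46589 + 833}{\left(19418 + 270 i \sqrt{5}\right) + 15165} = \frac{47422}{34583 + 270 i \sqrt{5}}$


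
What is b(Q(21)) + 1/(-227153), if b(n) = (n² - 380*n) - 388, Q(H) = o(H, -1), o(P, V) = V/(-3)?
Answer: -1051945552/2044377 ≈ -514.56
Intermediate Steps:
o(P, V) = -V/3 (o(P, V) = V*(-⅓) = -V/3)
Q(H) = ⅓ (Q(H) = -⅓*(-1) = ⅓)
b(n) = -388 + n² - 380*n
b(Q(21)) + 1/(-227153) = (-388 + (⅓)² - 380*⅓) + 1/(-227153) = (-388 + ⅑ - 380/3) - 1/227153 = -4631/9 - 1/227153 = -1051945552/2044377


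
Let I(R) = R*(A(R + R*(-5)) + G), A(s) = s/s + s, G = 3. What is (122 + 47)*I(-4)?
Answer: -13520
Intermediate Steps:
A(s) = 1 + s
I(R) = R*(4 - 4*R) (I(R) = R*((1 + (R + R*(-5))) + 3) = R*((1 + (R - 5*R)) + 3) = R*((1 - 4*R) + 3) = R*(4 - 4*R))
(122 + 47)*I(-4) = (122 + 47)*(4*(-4)*(1 - 1*(-4))) = 169*(4*(-4)*(1 + 4)) = 169*(4*(-4)*5) = 169*(-80) = -13520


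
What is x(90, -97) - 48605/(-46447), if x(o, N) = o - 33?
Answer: 2696084/46447 ≈ 58.046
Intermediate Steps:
x(o, N) = -33 + o
x(90, -97) - 48605/(-46447) = (-33 + 90) - 48605/(-46447) = 57 - 48605*(-1/46447) = 57 + 48605/46447 = 2696084/46447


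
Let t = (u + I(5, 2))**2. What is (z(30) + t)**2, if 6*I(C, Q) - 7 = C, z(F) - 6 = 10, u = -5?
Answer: 625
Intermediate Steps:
z(F) = 16 (z(F) = 6 + 10 = 16)
I(C, Q) = 7/6 + C/6
t = 9 (t = (-5 + (7/6 + (1/6)*5))**2 = (-5 + (7/6 + 5/6))**2 = (-5 + 2)**2 = (-3)**2 = 9)
(z(30) + t)**2 = (16 + 9)**2 = 25**2 = 625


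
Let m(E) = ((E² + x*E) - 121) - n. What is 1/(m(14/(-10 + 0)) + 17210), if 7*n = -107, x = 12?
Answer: 175/2990653 ≈ 5.8516e-5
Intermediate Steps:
n = -107/7 (n = (⅐)*(-107) = -107/7 ≈ -15.286)
m(E) = -740/7 + E² + 12*E (m(E) = ((E² + 12*E) - 121) - 1*(-107/7) = (-121 + E² + 12*E) + 107/7 = -740/7 + E² + 12*E)
1/(m(14/(-10 + 0)) + 17210) = 1/((-740/7 + (14/(-10 + 0))² + 12*(14/(-10 + 0))) + 17210) = 1/((-740/7 + (14/(-10))² + 12*(14/(-10))) + 17210) = 1/((-740/7 + (14*(-⅒))² + 12*(14*(-⅒))) + 17210) = 1/((-740/7 + (-7/5)² + 12*(-7/5)) + 17210) = 1/((-740/7 + 49/25 - 84/5) + 17210) = 1/(-21097/175 + 17210) = 1/(2990653/175) = 175/2990653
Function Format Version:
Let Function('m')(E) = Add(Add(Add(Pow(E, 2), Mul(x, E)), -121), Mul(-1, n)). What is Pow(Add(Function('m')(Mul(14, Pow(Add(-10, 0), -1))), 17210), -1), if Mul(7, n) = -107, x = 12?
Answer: Rational(175, 2990653) ≈ 5.8516e-5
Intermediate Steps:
n = Rational(-107, 7) (n = Mul(Rational(1, 7), -107) = Rational(-107, 7) ≈ -15.286)
Function('m')(E) = Add(Rational(-740, 7), Pow(E, 2), Mul(12, E)) (Function('m')(E) = Add(Add(Add(Pow(E, 2), Mul(12, E)), -121), Mul(-1, Rational(-107, 7))) = Add(Add(-121, Pow(E, 2), Mul(12, E)), Rational(107, 7)) = Add(Rational(-740, 7), Pow(E, 2), Mul(12, E)))
Pow(Add(Function('m')(Mul(14, Pow(Add(-10, 0), -1))), 17210), -1) = Pow(Add(Add(Rational(-740, 7), Pow(Mul(14, Pow(Add(-10, 0), -1)), 2), Mul(12, Mul(14, Pow(Add(-10, 0), -1)))), 17210), -1) = Pow(Add(Add(Rational(-740, 7), Pow(Mul(14, Pow(-10, -1)), 2), Mul(12, Mul(14, Pow(-10, -1)))), 17210), -1) = Pow(Add(Add(Rational(-740, 7), Pow(Mul(14, Rational(-1, 10)), 2), Mul(12, Mul(14, Rational(-1, 10)))), 17210), -1) = Pow(Add(Add(Rational(-740, 7), Pow(Rational(-7, 5), 2), Mul(12, Rational(-7, 5))), 17210), -1) = Pow(Add(Add(Rational(-740, 7), Rational(49, 25), Rational(-84, 5)), 17210), -1) = Pow(Add(Rational(-21097, 175), 17210), -1) = Pow(Rational(2990653, 175), -1) = Rational(175, 2990653)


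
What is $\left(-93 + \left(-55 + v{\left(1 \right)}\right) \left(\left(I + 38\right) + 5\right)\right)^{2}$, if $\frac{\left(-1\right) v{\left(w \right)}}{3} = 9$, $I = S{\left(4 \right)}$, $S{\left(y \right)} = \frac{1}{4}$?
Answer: $\frac{52983841}{4} \approx 1.3246 \cdot 10^{7}$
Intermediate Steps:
$S{\left(y \right)} = \frac{1}{4}$
$I = \frac{1}{4} \approx 0.25$
$v{\left(w \right)} = -27$ ($v{\left(w \right)} = \left(-3\right) 9 = -27$)
$\left(-93 + \left(-55 + v{\left(1 \right)}\right) \left(\left(I + 38\right) + 5\right)\right)^{2} = \left(-93 + \left(-55 - 27\right) \left(\left(\frac{1}{4} + 38\right) + 5\right)\right)^{2} = \left(-93 - 82 \left(\frac{153}{4} + 5\right)\right)^{2} = \left(-93 - \frac{7093}{2}\right)^{2} = \left(- \frac{7279}{2}\right)^{2} = \frac{52983841}{4}$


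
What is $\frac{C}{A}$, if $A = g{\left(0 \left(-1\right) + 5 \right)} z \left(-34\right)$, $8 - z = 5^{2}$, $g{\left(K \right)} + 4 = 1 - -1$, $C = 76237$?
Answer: $- \frac{76237}{1156} \approx -65.949$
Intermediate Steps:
$g{\left(K \right)} = -2$ ($g{\left(K \right)} = -4 + \left(1 - -1\right) = -4 + \left(1 + 1\right) = -4 + 2 = -2$)
$z = -17$ ($z = 8 - 5^{2} = 8 - 25 = -17$)
$A = -1156$ ($A = \left(-2\right) \left(-17\right) \left(-34\right) = 34 \left(-34\right) = -1156$)
$\frac{C}{A} = \frac{76237}{-1156} = 76237 \left(- \frac{1}{1156}\right) = - \frac{76237}{1156}$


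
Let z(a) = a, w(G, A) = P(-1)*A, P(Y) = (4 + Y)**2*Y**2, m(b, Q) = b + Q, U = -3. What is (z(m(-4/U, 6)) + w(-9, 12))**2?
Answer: 119716/9 ≈ 13302.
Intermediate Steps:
m(b, Q) = Q + b
P(Y) = Y**2*(4 + Y)**2
w(G, A) = 9*A (w(G, A) = ((-1)**2*(4 - 1)**2)*A = (1*3**2)*A = (1*9)*A = 9*A)
(z(m(-4/U, 6)) + w(-9, 12))**2 = ((6 - 4/(-3)) + 9*12)**2 = ((6 - 4*(-1/3)) + 108)**2 = ((6 + 4/3) + 108)**2 = (22/3 + 108)**2 = (346/3)**2 = 119716/9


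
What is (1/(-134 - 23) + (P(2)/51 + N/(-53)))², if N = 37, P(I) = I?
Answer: 79704582400/180090745641 ≈ 0.44258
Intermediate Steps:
(1/(-134 - 23) + (P(2)/51 + N/(-53)))² = (1/(-134 - 23) + (2/51 + 37/(-53)))² = (1/(-157) + (2*(1/51) + 37*(-1/53)))² = (-1/157 + (2/51 - 37/53))² = (-1/157 - 1781/2703)² = (-282320/424371)² = 79704582400/180090745641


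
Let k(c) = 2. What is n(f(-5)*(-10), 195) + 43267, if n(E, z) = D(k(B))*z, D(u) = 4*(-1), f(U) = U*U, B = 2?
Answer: 42487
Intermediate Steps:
f(U) = U²
D(u) = -4
n(E, z) = -4*z
n(f(-5)*(-10), 195) + 43267 = -4*195 + 43267 = -780 + 43267 = 42487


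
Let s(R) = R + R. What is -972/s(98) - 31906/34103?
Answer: -9850423/1671047 ≈ -5.8948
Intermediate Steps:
s(R) = 2*R
-972/s(98) - 31906/34103 = -972/(2*98) - 31906/34103 = -972/196 - 31906*1/34103 = -972*1/196 - 31906/34103 = -243/49 - 31906/34103 = -9850423/1671047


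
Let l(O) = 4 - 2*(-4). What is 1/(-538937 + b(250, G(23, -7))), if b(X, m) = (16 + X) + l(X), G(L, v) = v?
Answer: -1/538659 ≈ -1.8565e-6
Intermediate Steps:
l(O) = 12 (l(O) = 4 + 8 = 12)
b(X, m) = 28 + X (b(X, m) = (16 + X) + 12 = 28 + X)
1/(-538937 + b(250, G(23, -7))) = 1/(-538937 + (28 + 250)) = 1/(-538937 + 278) = 1/(-538659) = -1/538659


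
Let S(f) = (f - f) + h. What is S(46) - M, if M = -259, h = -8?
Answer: 251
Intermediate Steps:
S(f) = -8 (S(f) = (f - f) - 8 = 0 - 8 = -8)
S(46) - M = -8 - 1*(-259) = -8 + 259 = 251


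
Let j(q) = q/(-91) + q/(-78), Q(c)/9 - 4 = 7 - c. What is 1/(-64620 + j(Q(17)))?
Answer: -7/452331 ≈ -1.5475e-5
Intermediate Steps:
Q(c) = 99 - 9*c (Q(c) = 36 + 9*(7 - c) = 36 + (63 - 9*c) = 99 - 9*c)
j(q) = -q/42 (j(q) = q*(-1/91) + q*(-1/78) = -q/91 - q/78 = -q/42)
1/(-64620 + j(Q(17))) = 1/(-64620 - (99 - 9*17)/42) = 1/(-64620 - (99 - 153)/42) = 1/(-64620 - 1/42*(-54)) = 1/(-64620 + 9/7) = 1/(-452331/7) = -7/452331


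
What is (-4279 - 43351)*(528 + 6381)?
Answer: -329075670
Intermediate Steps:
(-4279 - 43351)*(528 + 6381) = -47630*6909 = -329075670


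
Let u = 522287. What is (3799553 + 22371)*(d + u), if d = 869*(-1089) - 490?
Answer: -1622574902656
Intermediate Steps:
d = -946831 (d = -946341 - 490 = -946831)
(3799553 + 22371)*(d + u) = (3799553 + 22371)*(-946831 + 522287) = 3821924*(-424544) = -1622574902656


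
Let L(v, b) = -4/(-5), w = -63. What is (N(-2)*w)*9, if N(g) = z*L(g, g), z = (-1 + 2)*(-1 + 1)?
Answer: 0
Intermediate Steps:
L(v, b) = 4/5 (L(v, b) = -4*(-1/5) = 4/5)
z = 0 (z = 1*0 = 0)
N(g) = 0 (N(g) = 0*(4/5) = 0)
(N(-2)*w)*9 = (0*(-63))*9 = 0*9 = 0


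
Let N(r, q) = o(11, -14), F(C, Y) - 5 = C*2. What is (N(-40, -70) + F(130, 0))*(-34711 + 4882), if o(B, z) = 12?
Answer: -8262633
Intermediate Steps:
F(C, Y) = 5 + 2*C (F(C, Y) = 5 + C*2 = 5 + 2*C)
N(r, q) = 12
(N(-40, -70) + F(130, 0))*(-34711 + 4882) = (12 + (5 + 2*130))*(-34711 + 4882) = (12 + (5 + 260))*(-29829) = (12 + 265)*(-29829) = 277*(-29829) = -8262633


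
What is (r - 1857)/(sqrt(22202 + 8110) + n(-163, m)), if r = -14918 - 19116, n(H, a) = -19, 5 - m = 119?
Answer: -681929/29951 - 215346*sqrt(842)/29951 ≈ -231.40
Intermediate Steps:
m = -114 (m = 5 - 1*119 = 5 - 119 = -114)
r = -34034
(r - 1857)/(sqrt(22202 + 8110) + n(-163, m)) = (-34034 - 1857)/(sqrt(22202 + 8110) - 19) = -35891/(sqrt(30312) - 19) = -35891/(6*sqrt(842) - 19) = -35891/(-19 + 6*sqrt(842))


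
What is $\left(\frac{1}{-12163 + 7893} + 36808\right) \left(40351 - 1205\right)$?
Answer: $\frac{3076291522107}{2135} \approx 1.4409 \cdot 10^{9}$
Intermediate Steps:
$\left(\frac{1}{-12163 + 7893} + 36808\right) \left(40351 - 1205\right) = \left(\frac{1}{-4270} + 36808\right) 39146 = \left(- \frac{1}{4270} + 36808\right) 39146 = \frac{157170159}{4270} \cdot 39146 = \frac{3076291522107}{2135}$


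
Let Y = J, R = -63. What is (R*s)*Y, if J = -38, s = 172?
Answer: 411768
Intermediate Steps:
Y = -38
(R*s)*Y = -63*172*(-38) = -10836*(-38) = 411768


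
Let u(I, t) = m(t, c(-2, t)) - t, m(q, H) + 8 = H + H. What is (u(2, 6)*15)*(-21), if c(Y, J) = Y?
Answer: 5670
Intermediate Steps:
m(q, H) = -8 + 2*H (m(q, H) = -8 + (H + H) = -8 + 2*H)
u(I, t) = -12 - t (u(I, t) = (-8 + 2*(-2)) - t = (-8 - 4) - t = -12 - t)
(u(2, 6)*15)*(-21) = ((-12 - 1*6)*15)*(-21) = ((-12 - 6)*15)*(-21) = -18*15*(-21) = -270*(-21) = 5670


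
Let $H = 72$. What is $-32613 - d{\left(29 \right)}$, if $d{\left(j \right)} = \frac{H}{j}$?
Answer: $- \frac{945849}{29} \approx -32615.0$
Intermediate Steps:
$d{\left(j \right)} = \frac{72}{j}$
$-32613 - d{\left(29 \right)} = -32613 - \frac{72}{29} = - \frac{945849}{29}$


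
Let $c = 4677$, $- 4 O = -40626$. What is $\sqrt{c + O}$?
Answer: $\frac{\sqrt{59334}}{2} \approx 121.79$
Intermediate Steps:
$O = \frac{20313}{2}$ ($O = \left(- \frac{1}{4}\right) \left(-40626\right) = \frac{20313}{2} \approx 10157.0$)
$\sqrt{c + O} = \sqrt{4677 + \frac{20313}{2}} = \sqrt{\frac{29667}{2}} = \frac{\sqrt{59334}}{2}$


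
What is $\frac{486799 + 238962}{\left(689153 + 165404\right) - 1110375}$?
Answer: $- \frac{725761}{255818} \approx -2.837$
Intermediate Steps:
$\frac{486799 + 238962}{\left(689153 + 165404\right) - 1110375} = \frac{725761}{854557 - 1110375} = \frac{725761}{-255818} = 725761 \left(- \frac{1}{255818}\right) = - \frac{725761}{255818}$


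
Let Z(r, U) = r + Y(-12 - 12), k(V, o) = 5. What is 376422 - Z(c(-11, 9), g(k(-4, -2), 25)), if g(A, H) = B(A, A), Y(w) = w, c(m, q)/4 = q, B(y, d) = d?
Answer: 376410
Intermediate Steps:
c(m, q) = 4*q
g(A, H) = A
Z(r, U) = -24 + r (Z(r, U) = r + (-12 - 12) = r - 24 = -24 + r)
376422 - Z(c(-11, 9), g(k(-4, -2), 25)) = 376422 - (-24 + 4*9) = 376422 - (-24 + 36) = 376422 - 1*12 = 376422 - 12 = 376410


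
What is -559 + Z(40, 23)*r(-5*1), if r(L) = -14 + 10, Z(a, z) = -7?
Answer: -531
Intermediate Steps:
r(L) = -4
-559 + Z(40, 23)*r(-5*1) = -559 - 7*(-4) = -559 + 28 = -531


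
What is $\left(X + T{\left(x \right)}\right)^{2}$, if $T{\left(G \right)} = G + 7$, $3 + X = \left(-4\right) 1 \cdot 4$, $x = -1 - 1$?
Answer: $196$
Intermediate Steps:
$x = -2$
$X = -19$ ($X = -3 + \left(-4\right) 1 \cdot 4 = -3 - 16 = -19$)
$T{\left(G \right)} = 7 + G$
$\left(X + T{\left(x \right)}\right)^{2} = \left(-19 + \left(7 - 2\right)\right)^{2} = \left(-19 + 5\right)^{2} = \left(-14\right)^{2} = 196$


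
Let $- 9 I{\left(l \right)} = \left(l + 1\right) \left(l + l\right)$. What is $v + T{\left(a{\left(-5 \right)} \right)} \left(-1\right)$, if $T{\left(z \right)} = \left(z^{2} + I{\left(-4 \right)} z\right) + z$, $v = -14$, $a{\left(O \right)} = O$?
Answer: $- \frac{142}{3} \approx -47.333$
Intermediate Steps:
$I{\left(l \right)} = - \frac{2 l \left(1 + l\right)}{9}$ ($I{\left(l \right)} = - \frac{\left(l + 1\right) \left(l + l\right)}{9} = - \frac{\left(1 + l\right) 2 l}{9} = - \frac{2 l \left(1 + l\right)}{9}$)
$T{\left(z \right)} = z^{2} - \frac{5 z}{3}$ ($T{\left(z \right)} = \left(z^{2} + \left(- \frac{2}{9}\right) \left(-4\right) \left(1 - 4\right) z\right) + z = \left(z^{2} + \left(- \frac{2}{9}\right) \left(-4\right) \left(-3\right) z\right) + z = \left(z^{2} - \frac{8 z}{3}\right) + z = z^{2} - \frac{5 z}{3}$)
$v + T{\left(a{\left(-5 \right)} \right)} \left(-1\right) = -14 + \frac{1}{3} \left(-5\right) \left(-5 + 3 \left(-5\right)\right) \left(-1\right) = -14 + \frac{1}{3} \left(-5\right) \left(-5 - 15\right) \left(-1\right) = -14 + \frac{1}{3} \left(-5\right) \left(-20\right) \left(-1\right) = -14 + \frac{100}{3} \left(-1\right) = -14 - \frac{100}{3} = - \frac{142}{3}$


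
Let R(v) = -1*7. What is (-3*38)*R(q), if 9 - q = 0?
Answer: 798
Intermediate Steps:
q = 9 (q = 9 - 1*0 = 9 + 0 = 9)
R(v) = -7
(-3*38)*R(q) = -3*38*(-7) = -114*(-7) = 798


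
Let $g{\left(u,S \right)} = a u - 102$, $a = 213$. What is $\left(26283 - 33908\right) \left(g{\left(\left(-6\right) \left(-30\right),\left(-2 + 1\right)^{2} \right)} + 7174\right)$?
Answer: $-346266500$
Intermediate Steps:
$g{\left(u,S \right)} = -102 + 213 u$ ($g{\left(u,S \right)} = 213 u - 102 = -102 + 213 u$)
$\left(26283 - 33908\right) \left(g{\left(\left(-6\right) \left(-30\right),\left(-2 + 1\right)^{2} \right)} + 7174\right) = \left(26283 - 33908\right) \left(\left(-102 + 213 \left(\left(-6\right) \left(-30\right)\right)\right) + 7174\right) = - 7625 \left(\left(-102 + 213 \cdot 180\right) + 7174\right) = - 7625 \left(\left(-102 + 38340\right) + 7174\right) = - 7625 \left(38238 + 7174\right) = \left(-7625\right) 45412 = -346266500$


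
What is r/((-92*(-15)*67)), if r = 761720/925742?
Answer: 19043/2139852633 ≈ 8.8992e-6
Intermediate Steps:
r = 380860/462871 (r = 761720*(1/925742) = 380860/462871 ≈ 0.82282)
r/((-92*(-15)*67)) = 380860/(462871*((-92*(-15)*67))) = 380860/(462871*((1380*67))) = (380860/462871)/92460 = (380860/462871)*(1/92460) = 19043/2139852633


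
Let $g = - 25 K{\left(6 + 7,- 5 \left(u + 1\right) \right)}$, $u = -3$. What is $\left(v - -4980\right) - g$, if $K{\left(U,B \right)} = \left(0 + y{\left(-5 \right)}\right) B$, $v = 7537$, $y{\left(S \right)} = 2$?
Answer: $13017$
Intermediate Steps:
$K{\left(U,B \right)} = 2 B$ ($K{\left(U,B \right)} = \left(0 + 2\right) B = 2 B$)
$g = -500$ ($g = - 25 \cdot 2 \left(- 5 \left(-3 + 1\right)\right) = - 25 \cdot 2 \left(\left(-5\right) \left(-2\right)\right) = - 25 \cdot 2 \cdot 10 = \left(-25\right) 20 = -500$)
$\left(v - -4980\right) - g = \left(7537 - -4980\right) - -500 = \left(7537 + 4980\right) + 500 = 12517 + 500 = 13017$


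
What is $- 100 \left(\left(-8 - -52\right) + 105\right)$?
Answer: $-14900$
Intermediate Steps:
$- 100 \left(\left(-8 - -52\right) + 105\right) = - 100 \left(\left(-8 + 52\right) + 105\right) = - 100 \left(44 + 105\right) = \left(-100\right) 149 = -14900$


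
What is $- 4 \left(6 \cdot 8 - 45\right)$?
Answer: $-12$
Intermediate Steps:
$- 4 \left(6 \cdot 8 - 45\right) = - 4 \left(48 - 45\right) = \left(-4\right) 3 = -12$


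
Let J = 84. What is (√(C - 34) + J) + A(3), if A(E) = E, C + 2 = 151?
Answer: 87 + √115 ≈ 97.724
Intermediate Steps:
C = 149 (C = -2 + 151 = 149)
(√(C - 34) + J) + A(3) = (√(149 - 34) + 84) + 3 = (√115 + 84) + 3 = (84 + √115) + 3 = 87 + √115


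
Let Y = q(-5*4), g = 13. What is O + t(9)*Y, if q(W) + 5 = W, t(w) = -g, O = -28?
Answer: 297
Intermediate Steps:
t(w) = -13 (t(w) = -1*13 = -13)
q(W) = -5 + W
Y = -25 (Y = -5 - 5*4 = -5 - 20 = -25)
O + t(9)*Y = -28 - 13*(-25) = -28 + 325 = 297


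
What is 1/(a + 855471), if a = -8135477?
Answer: -1/7280006 ≈ -1.3736e-7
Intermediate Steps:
1/(a + 855471) = 1/(-8135477 + 855471) = 1/(-7280006) = -1/7280006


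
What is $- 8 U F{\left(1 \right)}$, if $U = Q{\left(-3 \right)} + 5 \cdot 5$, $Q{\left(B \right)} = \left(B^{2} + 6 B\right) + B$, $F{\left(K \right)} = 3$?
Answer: $-312$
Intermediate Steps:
$Q{\left(B \right)} = B^{2} + 7 B$
$U = 13$ ($U = - 3 \left(7 - 3\right) + 5 \cdot 5 = \left(-3\right) 4 + 25 = -12 + 25 = 13$)
$- 8 U F{\left(1 \right)} = \left(-8\right) 13 \cdot 3 = \left(-104\right) 3 = -312$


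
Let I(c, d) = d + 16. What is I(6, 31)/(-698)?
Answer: -47/698 ≈ -0.067335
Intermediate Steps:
I(c, d) = 16 + d
I(6, 31)/(-698) = (16 + 31)/(-698) = 47*(-1/698) = -47/698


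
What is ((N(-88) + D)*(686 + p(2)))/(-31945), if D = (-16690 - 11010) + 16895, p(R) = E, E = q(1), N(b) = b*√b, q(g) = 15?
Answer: 1514861/6389 + 123376*I*√22/31945 ≈ 237.1 + 18.115*I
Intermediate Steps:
N(b) = b^(3/2)
E = 15
p(R) = 15
D = -10805 (D = -27700 + 16895 = -10805)
((N(-88) + D)*(686 + p(2)))/(-31945) = (((-88)^(3/2) - 10805)*(686 + 15))/(-31945) = ((-176*I*√22 - 10805)*701)*(-1/31945) = ((-10805 - 176*I*√22)*701)*(-1/31945) = (-7574305 - 123376*I*√22)*(-1/31945) = 1514861/6389 + 123376*I*√22/31945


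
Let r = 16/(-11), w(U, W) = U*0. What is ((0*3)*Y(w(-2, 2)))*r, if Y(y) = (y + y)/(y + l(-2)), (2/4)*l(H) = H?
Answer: 0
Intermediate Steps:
l(H) = 2*H
w(U, W) = 0
r = -16/11 (r = 16*(-1/11) = -16/11 ≈ -1.4545)
Y(y) = 2*y/(-4 + y) (Y(y) = (y + y)/(y + 2*(-2)) = (2*y)/(y - 4) = (2*y)/(-4 + y) = 2*y/(-4 + y))
((0*3)*Y(w(-2, 2)))*r = ((0*3)*(2*0/(-4 + 0)))*(-16/11) = (0*(2*0/(-4)))*(-16/11) = (0*(2*0*(-1/4)))*(-16/11) = (0*0)*(-16/11) = 0*(-16/11) = 0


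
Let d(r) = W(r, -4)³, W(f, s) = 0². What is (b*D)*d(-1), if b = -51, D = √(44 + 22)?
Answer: 0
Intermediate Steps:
D = √66 ≈ 8.1240
W(f, s) = 0
d(r) = 0 (d(r) = 0³ = 0)
(b*D)*d(-1) = -51*√66*0 = 0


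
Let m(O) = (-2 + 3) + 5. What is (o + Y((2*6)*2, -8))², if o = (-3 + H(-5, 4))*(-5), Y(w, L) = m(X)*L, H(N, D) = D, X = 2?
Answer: 2809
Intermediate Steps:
m(O) = 6 (m(O) = 1 + 5 = 6)
Y(w, L) = 6*L
o = -5 (o = (-3 + 4)*(-5) = 1*(-5) = -5)
(o + Y((2*6)*2, -8))² = (-5 + 6*(-8))² = (-5 - 48)² = (-53)² = 2809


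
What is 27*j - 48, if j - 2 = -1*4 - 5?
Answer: -237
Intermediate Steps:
j = -7 (j = 2 + (-1*4 - 5) = 2 + (-4 - 5) = 2 - 9 = -7)
27*j - 48 = 27*(-7) - 48 = -189 - 48 = -237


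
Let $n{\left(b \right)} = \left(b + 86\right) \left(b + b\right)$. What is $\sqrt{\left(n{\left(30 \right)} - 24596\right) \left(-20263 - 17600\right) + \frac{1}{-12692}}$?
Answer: $\frac{\sqrt{26891513586562315}}{6346} \approx 25841.0$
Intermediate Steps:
$n{\left(b \right)} = 2 b \left(86 + b\right)$ ($n{\left(b \right)} = \left(86 + b\right) 2 b = 2 b \left(86 + b\right)$)
$\sqrt{\left(n{\left(30 \right)} - 24596\right) \left(-20263 - 17600\right) + \frac{1}{-12692}} = \sqrt{\left(2 \cdot 30 \left(86 + 30\right) - 24596\right) \left(-20263 - 17600\right) + \frac{1}{-12692}} = \sqrt{\left(2 \cdot 30 \cdot 116 - 24596\right) \left(-37863\right) - \frac{1}{12692}} = \sqrt{\left(6960 - 24596\right) \left(-37863\right) - \frac{1}{12692}} = \sqrt{\left(-17636\right) \left(-37863\right) - \frac{1}{12692}} = \sqrt{667751868 - \frac{1}{12692}} = \sqrt{\frac{8475106708655}{12692}} = \frac{\sqrt{26891513586562315}}{6346}$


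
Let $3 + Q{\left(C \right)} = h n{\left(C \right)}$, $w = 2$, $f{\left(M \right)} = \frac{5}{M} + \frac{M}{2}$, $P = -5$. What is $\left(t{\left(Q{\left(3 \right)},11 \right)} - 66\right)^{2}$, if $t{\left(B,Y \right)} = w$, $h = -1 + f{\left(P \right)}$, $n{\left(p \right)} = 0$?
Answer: $4096$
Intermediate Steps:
$f{\left(M \right)} = \frac{M}{2} + \frac{5}{M}$ ($f{\left(M \right)} = \frac{5}{M} + M \frac{1}{2} = \frac{5}{M} + \frac{M}{2} = \frac{M}{2} + \frac{5}{M}$)
$h = - \frac{9}{2}$ ($h = -1 + \left(\frac{1}{2} \left(-5\right) + \frac{5}{-5}\right) = -1 + \left(- \frac{5}{2} + 5 \left(- \frac{1}{5}\right)\right) = -1 - \frac{7}{2} = - \frac{9}{2} \approx -4.5$)
$Q{\left(C \right)} = -3$ ($Q{\left(C \right)} = -3 - 0 = -3 + 0 = -3$)
$t{\left(B,Y \right)} = 2$
$\left(t{\left(Q{\left(3 \right)},11 \right)} - 66\right)^{2} = \left(2 - 66\right)^{2} = \left(-64\right)^{2} = 4096$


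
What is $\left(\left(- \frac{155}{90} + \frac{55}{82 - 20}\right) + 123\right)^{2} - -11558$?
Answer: $\frac{2061405334}{77841} \approx 26482.0$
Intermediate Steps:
$\left(\left(- \frac{155}{90} + \frac{55}{82 - 20}\right) + 123\right)^{2} - -11558 = \left(\left(\left(-155\right) \frac{1}{90} + \frac{55}{82 - 20}\right) + 123\right)^{2} + 11558 = \left(\left(- \frac{31}{18} + \frac{55}{62}\right) + 123\right)^{2} + 11558 = \left(- \frac{233}{279} + 123\right)^{2} + 11558 = \left(\frac{34084}{279}\right)^{2} + 11558 = \frac{1161719056}{77841} + 11558 = \frac{2061405334}{77841}$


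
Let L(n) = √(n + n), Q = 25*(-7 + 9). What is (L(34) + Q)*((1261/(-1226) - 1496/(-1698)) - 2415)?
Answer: -62846606275/520437 - 2513864251*√17/520437 ≈ -1.4067e+5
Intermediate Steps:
Q = 50 (Q = 25*2 = 50)
L(n) = √2*√n (L(n) = √(2*n) = √2*√n)
(L(34) + Q)*((1261/(-1226) - 1496/(-1698)) - 2415) = (√2*√34 + 50)*((1261/(-1226) - 1496/(-1698)) - 2415) = (2*√17 + 50)*((1261*(-1/1226) - 1496*(-1/1698)) - 2415) = (50 + 2*√17)*((-1261/1226 + 748/849) - 2415) = (50 + 2*√17)*(-153541/1040874 - 2415) = (50 + 2*√17)*(-2513864251/1040874) = -62846606275/520437 - 2513864251*√17/520437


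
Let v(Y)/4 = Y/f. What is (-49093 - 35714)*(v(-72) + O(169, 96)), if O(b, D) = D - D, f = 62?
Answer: 12212208/31 ≈ 3.9394e+5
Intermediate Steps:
v(Y) = 2*Y/31 (v(Y) = 4*(Y/62) = 2*Y/31)
O(b, D) = 0
(-49093 - 35714)*(v(-72) + O(169, 96)) = (-49093 - 35714)*((2/31)*(-72) + 0) = -84807*(-144/31 + 0) = -84807*(-144/31) = 12212208/31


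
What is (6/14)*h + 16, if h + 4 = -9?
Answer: 73/7 ≈ 10.429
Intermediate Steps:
h = -13 (h = -4 - 9 = -13)
(6/14)*h + 16 = (6/14)*(-13) + 16 = (6*(1/14))*(-13) + 16 = (3/7)*(-13) + 16 = -39/7 + 16 = 73/7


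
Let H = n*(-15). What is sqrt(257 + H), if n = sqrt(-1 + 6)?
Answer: sqrt(257 - 15*sqrt(5)) ≈ 14.949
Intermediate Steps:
n = sqrt(5) ≈ 2.2361
H = -15*sqrt(5) (H = sqrt(5)*(-15) = -15*sqrt(5) ≈ -33.541)
sqrt(257 + H) = sqrt(257 - 15*sqrt(5))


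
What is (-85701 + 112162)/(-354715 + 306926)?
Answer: -26461/47789 ≈ -0.55371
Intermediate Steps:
(-85701 + 112162)/(-354715 + 306926) = 26461/(-47789) = 26461*(-1/47789) = -26461/47789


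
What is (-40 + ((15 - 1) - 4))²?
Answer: 900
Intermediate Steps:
(-40 + ((15 - 1) - 4))² = (-40 + (14 - 4))² = (-40 + 10)² = (-30)² = 900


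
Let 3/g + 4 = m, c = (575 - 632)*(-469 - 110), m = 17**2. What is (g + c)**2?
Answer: 9830018301796/9025 ≈ 1.0892e+9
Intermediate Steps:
m = 289
c = 33003 (c = -57*(-579) = 33003)
g = 1/95 (g = 3/(-4 + 289) = 3/285 = 3*(1/285) = 1/95 ≈ 0.010526)
(g + c)**2 = (1/95 + 33003)**2 = (3135286/95)**2 = 9830018301796/9025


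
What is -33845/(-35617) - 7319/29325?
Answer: 731823802/1044468525 ≈ 0.70067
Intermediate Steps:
-33845/(-35617) - 7319/29325 = -33845*(-1/35617) - 7319*1/29325 = 33845/35617 - 7319/29325 = 731823802/1044468525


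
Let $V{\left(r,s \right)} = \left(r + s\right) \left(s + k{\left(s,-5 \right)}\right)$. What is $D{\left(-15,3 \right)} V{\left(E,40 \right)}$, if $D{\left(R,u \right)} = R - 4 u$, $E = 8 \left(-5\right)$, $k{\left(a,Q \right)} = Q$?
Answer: $0$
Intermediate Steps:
$E = -40$
$V{\left(r,s \right)} = \left(-5 + s\right) \left(r + s\right)$ ($V{\left(r,s \right)} = \left(r + s\right) \left(s - 5\right) = \left(r + s\right) \left(-5 + s\right) = \left(-5 + s\right) \left(r + s\right)$)
$D{\left(-15,3 \right)} V{\left(E,40 \right)} = \left(-15 - 12\right) \left(40^{2} - -200 - 200 - 1600\right) = \left(-15 - 12\right) \left(1600 + 200 - 200 - 1600\right) = \left(-27\right) 0 = 0$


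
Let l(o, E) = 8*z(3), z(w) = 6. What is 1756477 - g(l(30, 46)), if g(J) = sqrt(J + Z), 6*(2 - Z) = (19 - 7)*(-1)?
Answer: 1756477 - 2*sqrt(13) ≈ 1.7565e+6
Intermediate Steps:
Z = 4 (Z = 2 - (19 - 7)*(-1)/6 = 2 - 2*(-1) = 2 - 1/6*(-12) = 2 + 2 = 4)
l(o, E) = 48 (l(o, E) = 8*6 = 48)
g(J) = sqrt(4 + J) (g(J) = sqrt(J + 4) = sqrt(4 + J))
1756477 - g(l(30, 46)) = 1756477 - sqrt(4 + 48) = 1756477 - sqrt(52) = 1756477 - 2*sqrt(13)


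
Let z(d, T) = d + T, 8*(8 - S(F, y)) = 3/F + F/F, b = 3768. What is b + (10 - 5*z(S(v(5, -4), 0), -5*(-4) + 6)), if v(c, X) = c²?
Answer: 36087/10 ≈ 3608.7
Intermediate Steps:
S(F, y) = 63/8 - 3/(8*F) (S(F, y) = 8 - (3/F + F/F)/8 = 8 - (3/F + 1)/8 = 8 - (1 + 3/F)/8 = 8 + (-⅛ - 3/(8*F)) = 63/8 - 3/(8*F))
z(d, T) = T + d
b + (10 - 5*z(S(v(5, -4), 0), -5*(-4) + 6)) = 3768 + (10 - 5*((-5*(-4) + 6) + 3*(-1 + 21*5²)/(8*(5²)))) = 3768 + (10 - 5*((20 + 6) + (3/8)*(-1 + 21*25)/25)) = 3768 + (10 - 5*(26 + (3/8)*(1/25)*(-1 + 525))) = 3768 + (10 - 5*(26 + (3/8)*(1/25)*524)) = 3768 + (10 - 5*(26 + 393/50)) = 3768 + (10 - 5*1693/50) = 3768 + (10 - 1693/10) = 3768 - 1593/10 = 36087/10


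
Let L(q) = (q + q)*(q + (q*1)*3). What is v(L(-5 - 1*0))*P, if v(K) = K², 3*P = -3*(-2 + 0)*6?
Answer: 480000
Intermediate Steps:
L(q) = 8*q² (L(q) = (2*q)*(q + q*3) = (2*q)*(q + 3*q) = (2*q)*(4*q) = 8*q²)
P = 12 (P = (-3*(-2 + 0)*6)/3 = (-(-6)*6)/3 = (-3*(-12))/3 = (⅓)*36 = 12)
v(L(-5 - 1*0))*P = (8*(-5 - 1*0)²)²*12 = (8*(-5 + 0)²)²*12 = (8*(-5)²)²*12 = (8*25)²*12 = 200²*12 = 40000*12 = 480000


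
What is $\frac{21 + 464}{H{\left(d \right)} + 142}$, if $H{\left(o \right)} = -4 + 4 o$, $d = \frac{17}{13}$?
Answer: $\frac{6305}{1862} \approx 3.3861$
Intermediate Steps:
$d = \frac{17}{13}$ ($d = 17 \cdot \frac{1}{13} = \frac{17}{13} \approx 1.3077$)
$\frac{21 + 464}{H{\left(d \right)} + 142} = \frac{21 + 464}{\left(-4 + 4 \cdot \frac{17}{13}\right) + 142} = \frac{485}{\left(-4 + \frac{68}{13}\right) + 142} = \frac{485}{\frac{16}{13} + 142} = \frac{485}{\frac{1862}{13}} = 485 \cdot \frac{13}{1862} = \frac{6305}{1862}$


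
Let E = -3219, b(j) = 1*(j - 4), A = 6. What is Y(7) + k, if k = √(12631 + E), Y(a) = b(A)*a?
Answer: 14 + 2*√2353 ≈ 111.02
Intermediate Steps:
b(j) = -4 + j (b(j) = 1*(-4 + j) = -4 + j)
Y(a) = 2*a (Y(a) = (-4 + 6)*a = 2*a)
k = 2*√2353 (k = √(12631 - 3219) = √9412 = 2*√2353 ≈ 97.016)
Y(7) + k = 2*7 + 2*√2353 = 14 + 2*√2353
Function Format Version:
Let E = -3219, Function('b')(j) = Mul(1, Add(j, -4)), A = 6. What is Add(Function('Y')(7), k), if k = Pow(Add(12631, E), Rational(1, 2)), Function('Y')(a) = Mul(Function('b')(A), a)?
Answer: Add(14, Mul(2, Pow(2353, Rational(1, 2)))) ≈ 111.02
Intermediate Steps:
Function('b')(j) = Add(-4, j) (Function('b')(j) = Mul(1, Add(-4, j)) = Add(-4, j))
Function('Y')(a) = Mul(2, a) (Function('Y')(a) = Mul(Add(-4, 6), a) = Mul(2, a))
k = Mul(2, Pow(2353, Rational(1, 2))) (k = Pow(Add(12631, -3219), Rational(1, 2)) = Pow(9412, Rational(1, 2)) = Mul(2, Pow(2353, Rational(1, 2))) ≈ 97.016)
Add(Function('Y')(7), k) = Add(Mul(2, 7), Mul(2, Pow(2353, Rational(1, 2)))) = Add(14, Mul(2, Pow(2353, Rational(1, 2))))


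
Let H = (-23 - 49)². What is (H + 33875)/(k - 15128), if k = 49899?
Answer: 39059/34771 ≈ 1.1233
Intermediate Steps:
H = 5184 (H = (-72)² = 5184)
(H + 33875)/(k - 15128) = (5184 + 33875)/(49899 - 15128) = 39059/34771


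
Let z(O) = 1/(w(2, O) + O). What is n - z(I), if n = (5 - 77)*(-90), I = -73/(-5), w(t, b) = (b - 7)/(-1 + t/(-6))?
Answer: 576710/89 ≈ 6479.9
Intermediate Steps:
w(t, b) = (-7 + b)/(-1 - t/6) (w(t, b) = (-7 + b)/(-1 + t*(-⅙)) = (-7 + b)/(-1 - t/6))
I = 73/5 (I = -73*(-⅕) = 73/5 ≈ 14.600)
z(O) = 1/(21/4 + O/4) (z(O) = 1/(6*(7 - O)/(6 + 2) + O) = 1/(6*(7 - O)/8 + O) = 1/(6*(⅛)*(7 - O) + O) = 1/((21/4 - 3*O/4) + O) = 1/(21/4 + O/4))
n = 6480 (n = -72*(-90) = 6480)
n - z(I) = 6480 - 4/(21 + 73/5) = 6480 - 4/178/5 = 6480 - 4*5/178 = 6480 - 1*10/89 = 6480 - 10/89 = 576710/89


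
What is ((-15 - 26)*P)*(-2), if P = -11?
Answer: -902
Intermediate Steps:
((-15 - 26)*P)*(-2) = ((-15 - 26)*(-11))*(-2) = -41*(-11)*(-2) = 451*(-2) = -902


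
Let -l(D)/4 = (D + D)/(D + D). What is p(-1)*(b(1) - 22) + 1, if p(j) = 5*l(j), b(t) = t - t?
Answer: 441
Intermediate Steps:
l(D) = -4 (l(D) = -4*(D + D)/(D + D) = -4*2*D/(2*D) = -4*2*D*1/(2*D) = -4*1 = -4)
b(t) = 0
p(j) = -20 (p(j) = 5*(-4) = -20)
p(-1)*(b(1) - 22) + 1 = -20*(0 - 22) + 1 = -20*(-22) + 1 = 440 + 1 = 441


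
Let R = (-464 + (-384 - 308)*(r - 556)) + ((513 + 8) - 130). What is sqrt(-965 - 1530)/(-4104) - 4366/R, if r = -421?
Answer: -4366/676011 - I*sqrt(2495)/4104 ≈ -0.0064585 - 0.012171*I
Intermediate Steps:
R = 676011 (R = (-464 + (-384 - 308)*(-421 - 556)) + ((513 + 8) - 130) = (-464 - 692*(-977)) + (521 - 130) = (-464 + 676084) + 391 = 675620 + 391 = 676011)
sqrt(-965 - 1530)/(-4104) - 4366/R = sqrt(-965 - 1530)/(-4104) - 4366/676011 = sqrt(-2495)*(-1/4104) - 4366*1/676011 = (I*sqrt(2495))*(-1/4104) - 4366/676011 = -I*sqrt(2495)/4104 - 4366/676011 = -4366/676011 - I*sqrt(2495)/4104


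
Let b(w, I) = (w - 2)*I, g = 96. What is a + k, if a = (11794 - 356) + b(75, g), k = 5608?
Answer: 24054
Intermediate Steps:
b(w, I) = I*(-2 + w) (b(w, I) = (-2 + w)*I = I*(-2 + w))
a = 18446 (a = (11794 - 356) + 96*(-2 + 75) = 11438 + 96*73 = 11438 + 7008 = 18446)
a + k = 18446 + 5608 = 24054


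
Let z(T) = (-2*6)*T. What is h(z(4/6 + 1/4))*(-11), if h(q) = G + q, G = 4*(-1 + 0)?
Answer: 165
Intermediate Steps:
G = -4 (G = 4*(-1) = -4)
z(T) = -12*T
h(q) = -4 + q
h(z(4/6 + 1/4))*(-11) = (-4 - 12*(4/6 + 1/4))*(-11) = (-4 - 12*(4*(⅙) + 1*(¼)))*(-11) = (-4 - 12*(⅔ + ¼))*(-11) = (-4 - 12*11/12)*(-11) = (-4 - 11)*(-11) = -15*(-11) = 165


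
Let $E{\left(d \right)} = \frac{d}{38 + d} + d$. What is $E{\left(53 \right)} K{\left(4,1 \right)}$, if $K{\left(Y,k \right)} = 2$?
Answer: $\frac{9752}{91} \approx 107.16$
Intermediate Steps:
$E{\left(d \right)} = d + \frac{d}{38 + d}$ ($E{\left(d \right)} = \frac{d}{38 + d} + d = d + \frac{d}{38 + d}$)
$E{\left(53 \right)} K{\left(4,1 \right)} = \frac{53 \left(39 + 53\right)}{38 + 53} \cdot 2 = 53 \cdot \frac{1}{91} \cdot 92 \cdot 2 = \frac{4876}{91} \cdot 2 = \frac{9752}{91}$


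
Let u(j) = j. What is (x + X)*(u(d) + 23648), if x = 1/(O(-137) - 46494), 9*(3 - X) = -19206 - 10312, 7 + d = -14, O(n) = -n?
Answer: 32359953995612/417213 ≈ 7.7562e+7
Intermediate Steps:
d = -21 (d = -7 - 14 = -21)
X = 29545/9 (X = 3 - (-19206 - 10312)/9 = 3 - 1/9*(-29518) = 3 + 29518/9 = 29545/9 ≈ 3282.8)
x = -1/46357 (x = 1/(-1*(-137) - 46494) = 1/(137 - 46494) = 1/(-46357) = -1/46357 ≈ -2.1572e-5)
(x + X)*(u(d) + 23648) = (-1/46357 + 29545/9)*(-21 + 23648) = (1369617556/417213)*23627 = 32359953995612/417213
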